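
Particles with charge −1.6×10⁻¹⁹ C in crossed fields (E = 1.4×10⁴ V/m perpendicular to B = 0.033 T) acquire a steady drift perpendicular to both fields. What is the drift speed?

The E×B drift speed is v_d = E/B.
v_d = 1.4×10⁴/0.033 = 4.2×10⁵ m/s.

v_d ≈ 4.2×10⁵ m/s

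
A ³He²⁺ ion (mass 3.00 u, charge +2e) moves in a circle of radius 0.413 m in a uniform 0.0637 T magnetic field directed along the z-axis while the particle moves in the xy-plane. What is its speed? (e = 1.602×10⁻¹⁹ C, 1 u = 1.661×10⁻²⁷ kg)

From |q|vB = mv²/r, v = |q|Br/m.
v = (3.204×10⁻¹⁹)(0.0637)(0.413)/4.983×10⁻²⁷ ≈ 1.69×10⁶ m/s.

v ≈ 1.69×10⁶ m/s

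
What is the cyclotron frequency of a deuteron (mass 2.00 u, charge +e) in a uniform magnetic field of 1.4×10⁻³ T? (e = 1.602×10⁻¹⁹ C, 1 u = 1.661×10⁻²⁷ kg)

f = |q|B/(2πm).
f = (1.602×10⁻¹⁹)(1.4×10⁻³)/(2π·3.322×10⁻²⁷) ≈ 1.1×10⁴ Hz.

f ≈ 1.1×10⁴ Hz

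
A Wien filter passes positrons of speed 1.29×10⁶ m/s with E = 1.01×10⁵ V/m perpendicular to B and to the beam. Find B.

Balance of forces in the selector: qE = qvB ⇒ B = E/v.
B = 1.01×10⁵/1.29×10⁶ = 0.0783 T.

B = 0.0783 T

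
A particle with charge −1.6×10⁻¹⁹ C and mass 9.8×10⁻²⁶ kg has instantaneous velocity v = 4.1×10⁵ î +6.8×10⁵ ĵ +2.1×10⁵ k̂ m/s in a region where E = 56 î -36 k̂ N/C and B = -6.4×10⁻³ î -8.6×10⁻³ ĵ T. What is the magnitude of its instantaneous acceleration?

|a| ≈ 3.96×10⁹ m/s²

v×B = (1810, -1340, 826) N/C.
E + v×B = (1860, -1340, 790) N/C.
F = q(E + v×B) = (−1.6×10⁻¹⁹ C)·(1860, -1340, 790) = (-2.98×10⁻¹⁶, 2.15×10⁻¹⁶, -1.26×10⁻¹⁶) N.
|a| = |F|/m = 3.886×10⁻¹⁶/9.8×10⁻²⁶ ≈ 3.96×10⁹ m/s².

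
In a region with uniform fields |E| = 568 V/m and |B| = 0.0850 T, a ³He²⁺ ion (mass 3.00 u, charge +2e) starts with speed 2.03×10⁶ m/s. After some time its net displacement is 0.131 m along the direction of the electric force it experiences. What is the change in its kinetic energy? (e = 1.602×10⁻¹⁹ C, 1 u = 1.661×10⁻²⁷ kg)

ΔKE ≈ 2.38×10⁻¹⁷ J

The magnetic force is always ⟂ v and does no work; only the electric force changes KE.
ΔKE = F_E · d = |q|E d = (3.204×10⁻¹⁹)(568)(0.131) ≈ 2.38×10⁻¹⁷ J.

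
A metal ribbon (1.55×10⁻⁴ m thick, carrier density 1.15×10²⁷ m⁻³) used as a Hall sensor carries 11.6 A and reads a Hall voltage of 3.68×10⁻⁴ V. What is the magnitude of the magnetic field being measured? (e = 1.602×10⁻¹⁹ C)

B ≈ 0.906 T

From V_H = IB/(n e t), B = V_H n e t / I.
B = (3.68×10⁻⁴)(1.15×10²⁷)(1.602×10⁻¹⁹)(1.55×10⁻⁴)/11.6 ≈ 0.906 T.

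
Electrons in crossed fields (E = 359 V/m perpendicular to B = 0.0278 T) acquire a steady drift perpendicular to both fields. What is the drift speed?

v_d ≈ 1.29×10⁴ m/s

The E×B drift speed is v_d = E/B.
v_d = 359/0.0278 = 1.29×10⁴ m/s.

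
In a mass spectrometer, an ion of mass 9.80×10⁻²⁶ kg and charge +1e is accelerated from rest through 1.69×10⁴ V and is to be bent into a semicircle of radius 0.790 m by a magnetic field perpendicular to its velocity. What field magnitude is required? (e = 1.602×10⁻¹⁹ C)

B ≈ 0.182 T

v = √(2|q|V/m) = √(2·1.602×10⁻¹⁹·1.69×10⁴/9.80×10⁻²⁶) ≈ 2.351×10⁵ m/s.
B = mv/(|q|r) = (9.80×10⁻²⁶)(2.351×10⁵)/((1.602×10⁻¹⁹)(0.790)) ≈ 0.182 T.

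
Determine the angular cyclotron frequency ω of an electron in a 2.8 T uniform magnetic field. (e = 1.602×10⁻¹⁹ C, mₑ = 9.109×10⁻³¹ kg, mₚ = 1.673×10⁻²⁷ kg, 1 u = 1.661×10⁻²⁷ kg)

ω ≈ 4.9×10¹¹ rad/s

ω = |q|B/m.
ω = (1.602×10⁻¹⁹)(2.8)/9.109×10⁻³¹ ≈ 4.9×10¹¹ rad/s.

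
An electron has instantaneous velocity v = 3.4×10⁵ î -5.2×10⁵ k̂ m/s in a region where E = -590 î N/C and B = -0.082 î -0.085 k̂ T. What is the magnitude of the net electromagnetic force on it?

|F| ≈ 1.15×10⁻¹⁴ N

v×B = (0, 7.15×10⁴, 0) N/C.
E + v×B = (-590, 7.15×10⁴, 0) N/C.
F = q(E + v×B) = (−1.602×10⁻¹⁹ C)·(-590, 7.15×10⁴, 0) = (9.45×10⁻¹⁷, -1.15×10⁻¹⁴, 0) N.
|F| = 1.15×10⁻¹⁴ N.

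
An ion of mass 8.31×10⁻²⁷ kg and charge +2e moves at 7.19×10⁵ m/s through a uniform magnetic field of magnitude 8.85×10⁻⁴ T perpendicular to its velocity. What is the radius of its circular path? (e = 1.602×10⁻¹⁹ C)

r ≈ 21.1 m

The magnetic force provides the centripetal force: |q|vB = mv²/r.
r = mv/(|q|B) = (8.31×10⁻²⁷)(7.19×10⁵)/((3.204×10⁻¹⁹)(8.85×10⁻⁴)) ≈ 21.1 m.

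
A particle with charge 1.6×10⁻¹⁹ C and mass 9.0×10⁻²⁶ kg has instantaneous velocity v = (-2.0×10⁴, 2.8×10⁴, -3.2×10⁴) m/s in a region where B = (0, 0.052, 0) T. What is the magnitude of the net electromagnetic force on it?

|F| ≈ 3.14×10⁻¹⁶ N

v×B = (1660, 0, -1040) N/C.
F = q v×B = (1.6×10⁻¹⁹ C)·(1660, 0, -1040) = (2.66×10⁻¹⁶, 0, -1.66×10⁻¹⁶) N.
|F| = 3.14×10⁻¹⁶ N.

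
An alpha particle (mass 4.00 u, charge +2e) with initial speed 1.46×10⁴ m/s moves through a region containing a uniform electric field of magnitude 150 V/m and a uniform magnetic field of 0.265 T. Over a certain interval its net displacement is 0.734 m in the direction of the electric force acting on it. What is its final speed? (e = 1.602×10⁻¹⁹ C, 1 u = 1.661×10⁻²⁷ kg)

v_f ≈ 1.04×10⁵ m/s

B does no work; ΔKE = |q|E d.
½mv_f² = ½mv₀² + |q|Ed = ½(6.644×10⁻²⁷)(1.46×10⁴)² + (3.204×10⁻¹⁹)(150)(0.734) ≈ 7.081×10⁻¹⁹ J + 3.528×10⁻¹⁷ J ≈ 3.598×10⁻¹⁷ J.
v_f = √(2·3.598×10⁻¹⁷/6.644×10⁻²⁷) ≈ 1.04×10⁵ m/s.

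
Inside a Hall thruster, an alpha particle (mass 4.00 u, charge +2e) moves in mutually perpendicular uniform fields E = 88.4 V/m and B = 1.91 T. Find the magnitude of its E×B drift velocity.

v_d ≈ 46.3 m/s

The steady drift has the magnetic force balancing the electric force, so v_d = E/B.
v_d = 88.4/1.91 = 46.3 m/s.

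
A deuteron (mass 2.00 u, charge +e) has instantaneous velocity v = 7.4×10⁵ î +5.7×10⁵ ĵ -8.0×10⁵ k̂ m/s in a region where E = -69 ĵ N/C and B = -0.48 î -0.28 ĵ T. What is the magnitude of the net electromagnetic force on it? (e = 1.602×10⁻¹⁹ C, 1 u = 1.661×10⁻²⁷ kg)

v×B = (-2.24×10⁵, 3.84×10⁵, 6.64×10⁴) N/C.
E + v×B = (-2.24×10⁵, 3.84×10⁵, 6.64×10⁴) N/C.
F = q(E + v×B) = (1.602×10⁻¹⁹ C)·(-2.24×10⁵, 3.84×10⁵, 6.64×10⁴) = (-3.59×10⁻¹⁴, 6.15×10⁻¹⁴, 1.06×10⁻¹⁴) N.
|F| = 7.20×10⁻¹⁴ N.

|F| ≈ 7.20×10⁻¹⁴ N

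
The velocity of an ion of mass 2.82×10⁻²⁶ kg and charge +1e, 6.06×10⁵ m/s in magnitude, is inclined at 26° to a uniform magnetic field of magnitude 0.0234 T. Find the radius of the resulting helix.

v⊥ = v sinθ = 6.06×10⁵·sin26° ≈ 2.657×10⁵ m/s.
r = m v⊥/(|q|B) = (2.82×10⁻²⁶)(2.657×10⁵)/((1.602×10⁻¹⁹)(0.0234)) ≈ 2.00 m.

r ≈ 2.00 m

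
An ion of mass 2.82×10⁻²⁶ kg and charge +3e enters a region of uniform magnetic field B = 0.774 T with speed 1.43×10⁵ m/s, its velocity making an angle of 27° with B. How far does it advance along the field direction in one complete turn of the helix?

p ≈ 0.0607 m

v∥ = v cosθ = 1.43×10⁵·cos27° ≈ 1.274×10⁵ m/s.
T = 2πm/(|q|B) = 2π(2.82×10⁻²⁶)/((4.806×10⁻¹⁹)(0.774)) ≈ 4.763×10⁻⁷ s.
pitch = v∥ T = (1.274×10⁵)(4.763×10⁻⁷) ≈ 0.0607 m.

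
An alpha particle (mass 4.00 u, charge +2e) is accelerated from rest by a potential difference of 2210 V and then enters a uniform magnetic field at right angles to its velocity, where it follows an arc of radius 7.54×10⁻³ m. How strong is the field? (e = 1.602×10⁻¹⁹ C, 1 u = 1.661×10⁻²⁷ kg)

v = √(2|q|V/m) = √(2·3.204×10⁻¹⁹·2210/6.644×10⁻²⁷) ≈ 4.617×10⁵ m/s.
B = mv/(|q|r) = (6.644×10⁻²⁷)(4.617×10⁵)/((3.204×10⁻¹⁹)(7.54×10⁻³)) ≈ 1.27 T.

B ≈ 1.27 T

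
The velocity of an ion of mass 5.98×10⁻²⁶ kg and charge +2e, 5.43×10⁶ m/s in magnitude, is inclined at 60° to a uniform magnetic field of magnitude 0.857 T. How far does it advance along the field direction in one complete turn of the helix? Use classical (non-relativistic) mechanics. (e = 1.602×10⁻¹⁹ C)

v∥ = v cosθ = 5.43×10⁶·cos60° ≈ 2.715×10⁶ m/s.
T = 2πm/(|q|B) = 2π(5.98×10⁻²⁶)/((3.204×10⁻¹⁹)(0.857)) ≈ 1.368×10⁻⁶ s.
pitch = v∥ T = (2.715×10⁶)(1.368×10⁻⁶) ≈ 3.72 m.

p ≈ 3.72 m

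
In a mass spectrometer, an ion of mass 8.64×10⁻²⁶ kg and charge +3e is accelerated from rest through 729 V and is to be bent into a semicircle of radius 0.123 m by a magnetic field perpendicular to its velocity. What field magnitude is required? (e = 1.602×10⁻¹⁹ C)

B ≈ 0.132 T

v = √(2|q|V/m) = √(2·4.806×10⁻¹⁹·729/8.64×10⁻²⁶) ≈ 9.006×10⁴ m/s.
B = mv/(|q|r) = (8.64×10⁻²⁶)(9.006×10⁴)/((4.806×10⁻¹⁹)(0.123)) ≈ 0.132 T.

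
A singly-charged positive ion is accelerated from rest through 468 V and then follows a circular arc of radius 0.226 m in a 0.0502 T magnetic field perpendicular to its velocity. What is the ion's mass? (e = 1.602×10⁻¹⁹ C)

Combine |q|V = ½mv² and r = mv/(|q|B): eliminate v to get m = qB²r²/(2V).
m = (1.602×10⁻¹⁹)(0.0502)²(0.226)²/(2·468) ≈ 2.20×10⁻²⁶ kg.

m ≈ 2.20×10⁻²⁶ kg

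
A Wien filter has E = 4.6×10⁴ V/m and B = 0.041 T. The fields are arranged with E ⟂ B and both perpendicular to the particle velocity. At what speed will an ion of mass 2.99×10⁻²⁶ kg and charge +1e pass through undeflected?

For undeflected motion the electric and magnetic forces balance: qE = qvB.
v = E/B = 4.6×10⁴/0.041 = 1.1×10⁶ m/s.

v = 1.1×10⁶ m/s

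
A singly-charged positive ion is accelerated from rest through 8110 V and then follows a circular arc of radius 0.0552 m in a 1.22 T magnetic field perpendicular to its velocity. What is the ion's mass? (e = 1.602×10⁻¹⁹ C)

Combine |q|V = ½mv² and r = mv/(|q|B): eliminate v to get m = qB²r²/(2V).
m = (1.602×10⁻¹⁹)(1.22)²(0.0552)²/(2·8110) ≈ 4.48×10⁻²⁶ kg.

m ≈ 4.48×10⁻²⁶ kg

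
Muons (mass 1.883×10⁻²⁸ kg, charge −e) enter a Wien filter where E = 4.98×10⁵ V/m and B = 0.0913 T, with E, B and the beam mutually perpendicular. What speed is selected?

Zero net Lorentz force requires |qE| = |q v×B|, i.e. E = vB.
v = E/B = 4.98×10⁵/0.0913 = 5.45×10⁶ m/s.
The result is independent of the particle's charge and mass.

v = 5.45×10⁶ m/s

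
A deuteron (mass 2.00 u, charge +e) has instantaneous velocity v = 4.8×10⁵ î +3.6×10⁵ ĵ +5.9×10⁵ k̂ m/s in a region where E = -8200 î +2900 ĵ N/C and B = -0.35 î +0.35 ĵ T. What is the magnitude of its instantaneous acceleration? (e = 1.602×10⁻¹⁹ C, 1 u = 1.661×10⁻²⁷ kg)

v×B = (-2.06×10⁵, -2.06×10⁵, 2.94×10⁵) N/C.
E + v×B = (-2.15×10⁵, -2.04×10⁵, 2.94×10⁵) N/C.
F = q(E + v×B) = (1.602×10⁻¹⁹ C)·(-2.15×10⁵, -2.04×10⁵, 2.94×10⁵) = (-3.44×10⁻¹⁴, -3.26×10⁻¹⁴, 4.71×10⁻¹⁴) N.
|a| = |F|/m = 6.682×10⁻¹⁴/3.322×10⁻²⁷ ≈ 2.01×10¹³ m/s².

|a| ≈ 2.01×10¹³ m/s²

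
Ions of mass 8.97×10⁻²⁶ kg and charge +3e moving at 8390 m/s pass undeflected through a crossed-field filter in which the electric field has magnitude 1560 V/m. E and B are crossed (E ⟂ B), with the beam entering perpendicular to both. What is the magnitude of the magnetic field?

B = 0.186 T

Balance of forces in the selector: qE = qvB ⇒ B = E/v.
B = 1560/8390 = 0.186 T.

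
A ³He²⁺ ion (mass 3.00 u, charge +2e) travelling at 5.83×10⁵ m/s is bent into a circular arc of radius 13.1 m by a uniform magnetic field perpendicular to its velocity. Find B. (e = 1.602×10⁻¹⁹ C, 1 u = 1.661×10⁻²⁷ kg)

From |q|vB = mv²/r, B = mv/(|q|r).
B = (4.983×10⁻²⁷)(5.83×10⁵)/((3.204×10⁻¹⁹)(13.1)) ≈ 6.92×10⁻⁴ T.

B ≈ 6.92×10⁻⁴ T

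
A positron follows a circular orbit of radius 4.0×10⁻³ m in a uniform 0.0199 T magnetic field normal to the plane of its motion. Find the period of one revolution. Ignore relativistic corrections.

The cyclotron period depends only on m, q, B: T = 2πm/(|q|B).
T = 2π(9.109×10⁻³¹)/((1.602×10⁻¹⁹)(0.0199)) ≈ 1.80×10⁻⁹ s.

T ≈ 1.80×10⁻⁹ s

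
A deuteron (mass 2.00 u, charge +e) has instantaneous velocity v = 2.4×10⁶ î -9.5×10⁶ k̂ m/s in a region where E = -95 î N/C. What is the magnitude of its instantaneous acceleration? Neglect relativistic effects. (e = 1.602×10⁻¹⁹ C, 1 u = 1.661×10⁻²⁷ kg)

Only an electric field acts, so F = qE = (1.602×10⁻¹⁹ C)·(-95.0, 0, 0) = (-1.52×10⁻¹⁷, 0, 0) N.
|a| = |F|/m = 1.522×10⁻¹⁷/3.322×10⁻²⁷ ≈ 4.58×10⁹ m/s².

|a| ≈ 4.58×10⁹ m/s²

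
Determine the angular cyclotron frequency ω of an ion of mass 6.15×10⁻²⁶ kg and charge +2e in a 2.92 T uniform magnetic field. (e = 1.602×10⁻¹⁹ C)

ω = |q|B/m.
ω = (3.204×10⁻¹⁹)(2.92)/6.15×10⁻²⁶ ≈ 1.52×10⁷ rad/s.

ω ≈ 1.52×10⁷ rad/s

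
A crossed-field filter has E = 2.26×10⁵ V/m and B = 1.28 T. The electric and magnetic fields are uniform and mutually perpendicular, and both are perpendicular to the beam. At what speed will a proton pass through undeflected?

v = 1.77×10⁵ m/s

Zero net Lorentz force requires |qE| = |q v×B|, i.e. E = vB.
v = E/B = 2.26×10⁵/1.28 = 1.77×10⁵ m/s.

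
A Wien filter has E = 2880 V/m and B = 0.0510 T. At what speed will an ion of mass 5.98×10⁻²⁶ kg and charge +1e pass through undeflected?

v = 5.65×10⁴ m/s

Straight-line motion ⇒ electric and magnetic forces cancel, so E = vB.
v = E/B = 2880/0.0510 = 5.65×10⁴ m/s.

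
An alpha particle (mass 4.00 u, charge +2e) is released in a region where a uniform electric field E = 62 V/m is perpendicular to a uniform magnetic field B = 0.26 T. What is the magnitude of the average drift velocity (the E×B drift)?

In crossed fields the guiding centre drifts at v_d = |E×B|/B² = E/B, independent of charge and mass.
v_d = 62/0.26 = 240 m/s.

v_d ≈ 240 m/s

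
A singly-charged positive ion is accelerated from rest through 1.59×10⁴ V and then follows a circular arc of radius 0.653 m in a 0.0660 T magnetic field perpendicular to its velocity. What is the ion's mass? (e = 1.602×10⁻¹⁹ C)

m ≈ 9.36×10⁻²⁷ kg

Combine |q|V = ½mv² and r = mv/(|q|B): eliminate v to get m = qB²r²/(2V).
m = (1.602×10⁻¹⁹)(0.0660)²(0.653)²/(2·1.59×10⁴) ≈ 9.36×10⁻²⁷ kg.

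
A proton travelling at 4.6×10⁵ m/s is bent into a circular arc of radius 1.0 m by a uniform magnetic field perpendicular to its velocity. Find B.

B ≈ 4.8×10⁻³ T

From |q|vB = mv²/r, B = mv/(|q|r).
B = (1.673×10⁻²⁷)(4.6×10⁵)/((1.602×10⁻¹⁹)(1.0)) ≈ 4.8×10⁻³ T.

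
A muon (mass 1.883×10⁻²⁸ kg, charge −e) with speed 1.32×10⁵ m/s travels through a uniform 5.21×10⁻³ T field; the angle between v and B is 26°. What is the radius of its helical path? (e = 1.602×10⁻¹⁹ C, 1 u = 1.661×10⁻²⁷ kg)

r ≈ 0.0131 m

v⊥ = v sinθ = 1.32×10⁵·sin26° ≈ 5.786×10⁴ m/s.
r = m v⊥/(|q|B) = (1.883×10⁻²⁸)(5.786×10⁴)/((1.602×10⁻¹⁹)(5.21×10⁻³)) ≈ 0.0131 m.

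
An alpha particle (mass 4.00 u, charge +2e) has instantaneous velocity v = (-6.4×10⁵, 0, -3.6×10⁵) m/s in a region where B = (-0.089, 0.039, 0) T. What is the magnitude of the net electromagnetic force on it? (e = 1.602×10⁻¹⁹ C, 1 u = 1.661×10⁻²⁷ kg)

|F| ≈ 1.38×10⁻¹⁴ N

v×B = (1.40×10⁴, 3.20×10⁴, -2.50×10⁴) N/C.
F = q v×B = (3.204×10⁻¹⁹ C)·(1.40×10⁴, 3.20×10⁴, -2.50×10⁴) = (4.50×10⁻¹⁵, 1.03×10⁻¹⁴, -8.00×10⁻¹⁵) N.
|F| = 1.38×10⁻¹⁴ N.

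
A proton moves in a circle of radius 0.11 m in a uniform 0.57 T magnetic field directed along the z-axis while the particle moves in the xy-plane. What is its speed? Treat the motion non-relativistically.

v ≈ 6.0×10⁶ m/s

From |q|vB = mv²/r, v = |q|Br/m.
v = (1.602×10⁻¹⁹)(0.57)(0.11)/1.673×10⁻²⁷ ≈ 6.0×10⁶ m/s.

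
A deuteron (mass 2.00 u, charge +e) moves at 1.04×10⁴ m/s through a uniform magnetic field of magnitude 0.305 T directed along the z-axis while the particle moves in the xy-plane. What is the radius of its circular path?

The magnetic force provides the centripetal force: |q|vB = mv²/r.
r = mv/(|q|B) = (3.322×10⁻²⁷)(1.04×10⁴)/((1.602×10⁻¹⁹)(0.305)) ≈ 7.07×10⁻⁴ m.

r ≈ 7.07×10⁻⁴ m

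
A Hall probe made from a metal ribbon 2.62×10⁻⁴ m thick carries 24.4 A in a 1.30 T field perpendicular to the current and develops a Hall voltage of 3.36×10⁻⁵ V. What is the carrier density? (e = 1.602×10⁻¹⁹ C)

From V_H = IB/(n e t), n = IB/(V_H e t).
n = (24.4)(1.30)/((3.36×10⁻⁵)(1.602×10⁻¹⁹)(2.62×10⁻⁴)) ≈ 2.25×10²⁸ m⁻³.

n ≈ 2.25×10²⁸ m⁻³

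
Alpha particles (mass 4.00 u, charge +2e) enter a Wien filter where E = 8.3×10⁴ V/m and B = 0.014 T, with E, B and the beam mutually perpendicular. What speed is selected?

For undeflected motion the electric and magnetic forces balance: qE = qvB.
v = E/B = 8.3×10⁴/0.014 = 5.9×10⁶ m/s.

v = 5.9×10⁶ m/s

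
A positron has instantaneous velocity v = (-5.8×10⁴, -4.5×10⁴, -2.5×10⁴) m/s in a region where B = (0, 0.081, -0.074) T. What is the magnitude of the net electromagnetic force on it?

|F| ≈ 1.33×10⁻¹⁵ N

v×B = (5360, -4290, -4700) N/C.
F = q v×B = (1.602×10⁻¹⁹ C)·(5360, -4290, -4700) = (8.58×10⁻¹⁶, -6.88×10⁻¹⁶, -7.53×10⁻¹⁶) N.
|F| = 1.33×10⁻¹⁵ N.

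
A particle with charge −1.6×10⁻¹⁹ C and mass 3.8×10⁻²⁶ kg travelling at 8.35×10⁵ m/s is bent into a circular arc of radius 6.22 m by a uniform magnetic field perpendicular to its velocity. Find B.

From |q|vB = mv²/r, B = mv/(|q|r).
B = (3.8×10⁻²⁶)(8.35×10⁵)/((1.6×10⁻¹⁹)(6.22)) ≈ 0.0319 T.

B ≈ 0.0319 T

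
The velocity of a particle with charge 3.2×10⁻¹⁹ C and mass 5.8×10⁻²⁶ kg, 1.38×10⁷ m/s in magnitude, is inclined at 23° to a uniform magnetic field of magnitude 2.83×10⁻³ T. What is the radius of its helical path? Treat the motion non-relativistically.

r ≈ 345 m

v⊥ = v sinθ = 1.38×10⁷·sin23° ≈ 5.392×10⁶ m/s.
r = m v⊥/(|q|B) = (5.8×10⁻²⁶)(5.392×10⁶)/((3.2×10⁻¹⁹)(2.83×10⁻³)) ≈ 345 m.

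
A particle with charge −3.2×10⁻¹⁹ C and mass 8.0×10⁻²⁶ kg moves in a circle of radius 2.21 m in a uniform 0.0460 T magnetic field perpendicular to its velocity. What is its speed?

v ≈ 4.07×10⁵ m/s

From |q|vB = mv²/r, v = |q|Br/m.
v = (3.2×10⁻¹⁹)(0.0460)(2.21)/8.0×10⁻²⁶ ≈ 4.07×10⁵ m/s.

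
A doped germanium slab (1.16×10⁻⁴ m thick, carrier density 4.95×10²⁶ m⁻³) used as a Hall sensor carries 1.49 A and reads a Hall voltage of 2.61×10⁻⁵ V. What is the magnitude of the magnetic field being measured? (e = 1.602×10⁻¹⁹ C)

B ≈ 0.161 T

From V_H = IB/(n e t), B = V_H n e t / I.
B = (2.61×10⁻⁵)(4.95×10²⁶)(1.602×10⁻¹⁹)(1.16×10⁻⁴)/1.49 ≈ 0.161 T.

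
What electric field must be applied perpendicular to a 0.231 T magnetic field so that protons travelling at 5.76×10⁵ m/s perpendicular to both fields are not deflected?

For straight-line motion qE = qvB, so E = vB.
E = 5.76×10⁵ × 0.231 = 1.33×10⁵ V/m.

E = 1.33×10⁵ V/m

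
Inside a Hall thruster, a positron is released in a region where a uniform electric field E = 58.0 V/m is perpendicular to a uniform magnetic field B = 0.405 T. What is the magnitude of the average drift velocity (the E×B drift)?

v_d ≈ 143 m/s

The steady drift has the magnetic force balancing the electric force, so v_d = E/B.
v_d = 58.0/0.405 = 143 m/s.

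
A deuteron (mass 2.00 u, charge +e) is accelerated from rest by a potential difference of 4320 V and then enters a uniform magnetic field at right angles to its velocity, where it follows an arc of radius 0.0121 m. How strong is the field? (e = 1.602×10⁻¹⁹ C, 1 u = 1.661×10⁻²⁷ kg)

B ≈ 1.11 T

v = √(2|q|V/m) = √(2·1.602×10⁻¹⁹·4320/3.322×10⁻²⁷) ≈ 6.455×10⁵ m/s.
B = mv/(|q|r) = (3.322×10⁻²⁷)(6.455×10⁵)/((1.602×10⁻¹⁹)(0.0121)) ≈ 1.11 T.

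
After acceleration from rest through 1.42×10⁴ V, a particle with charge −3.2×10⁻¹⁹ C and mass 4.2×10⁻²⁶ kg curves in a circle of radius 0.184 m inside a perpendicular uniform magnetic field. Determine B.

v = √(2|q|V/m) = √(2·3.2×10⁻¹⁹·1.42×10⁴/4.2×10⁻²⁶) ≈ 4.652×10⁵ m/s.
B = mv/(|q|r) = (4.2×10⁻²⁶)(4.652×10⁵)/((3.2×10⁻¹⁹)(0.184)) ≈ 0.332 T.

B ≈ 0.332 T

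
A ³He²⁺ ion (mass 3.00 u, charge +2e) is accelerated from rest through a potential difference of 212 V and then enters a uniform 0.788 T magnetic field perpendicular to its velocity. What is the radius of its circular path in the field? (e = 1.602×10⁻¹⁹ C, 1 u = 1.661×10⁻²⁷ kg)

Acceleration: |q|V = ½mv² ⇒ v = √(2|q|V/m) = √(2·3.204×10⁻¹⁹·212/4.983×10⁻²⁷) ≈ 1.651×10⁵ m/s.
In the field: r = mv/(|q|B) = (4.983×10⁻²⁷)(1.651×10⁵)/((3.204×10⁻¹⁹)(0.788)) ≈ 3.26×10⁻³ m.

r ≈ 3.26×10⁻³ m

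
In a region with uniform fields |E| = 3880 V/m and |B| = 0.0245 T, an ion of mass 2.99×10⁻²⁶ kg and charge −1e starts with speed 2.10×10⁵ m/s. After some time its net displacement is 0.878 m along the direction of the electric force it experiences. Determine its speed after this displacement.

v_f ≈ 2.84×10⁵ m/s

B does no work; ΔKE = |q|E d.
½mv_f² = ½mv₀² + |q|Ed = ½(2.99×10⁻²⁶)(2.10×10⁵)² + (1.602×10⁻¹⁹)(3880)(0.878) ≈ 6.593×10⁻¹⁶ J + 5.457×10⁻¹⁶ J ≈ 1.205×10⁻¹⁵ J.
v_f = √(2·1.205×10⁻¹⁵/2.99×10⁻²⁶) ≈ 2.84×10⁵ m/s.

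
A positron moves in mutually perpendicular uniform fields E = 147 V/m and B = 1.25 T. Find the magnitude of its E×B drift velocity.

In crossed fields the guiding centre drifts at v_d = |E×B|/B² = E/B, independent of charge and mass.
v_d = 147/1.25 = 118 m/s.

v_d ≈ 118 m/s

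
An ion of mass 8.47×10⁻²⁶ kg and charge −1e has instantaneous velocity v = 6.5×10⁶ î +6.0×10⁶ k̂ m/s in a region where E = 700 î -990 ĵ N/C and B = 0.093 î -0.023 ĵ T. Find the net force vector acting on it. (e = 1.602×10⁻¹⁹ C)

v×B = (1.38×10⁵, 5.58×10⁵, -1.50×10⁵) N/C.
E + v×B = (1.39×10⁵, 5.57×10⁵, -1.50×10⁵) N/C.
F = q(E + v×B) = (−1.602×10⁻¹⁹ C)·(1.39×10⁵, 5.57×10⁵, -1.50×10⁵) = (-2.22×10⁻¹⁴, -8.92×10⁻¹⁴, 2.39×10⁻¹⁴) N.

F ≈ (-2.22×10⁻¹⁴, -8.92×10⁻¹⁴, 2.39×10⁻¹⁴) N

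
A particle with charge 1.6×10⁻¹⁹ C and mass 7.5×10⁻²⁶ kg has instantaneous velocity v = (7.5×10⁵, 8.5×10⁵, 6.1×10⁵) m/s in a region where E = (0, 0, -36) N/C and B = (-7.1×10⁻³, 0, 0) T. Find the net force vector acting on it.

F ≈ (0, -6.93×10⁻¹⁶, 9.60×10⁻¹⁶) N

v×B = (0, -4330, 6040) N/C.
E + v×B = (0, -4330, 6000) N/C.
F = q(E + v×B) = (1.6×10⁻¹⁹ C)·(0, -4330, 6000) = (0, -6.93×10⁻¹⁶, 9.60×10⁻¹⁶) N.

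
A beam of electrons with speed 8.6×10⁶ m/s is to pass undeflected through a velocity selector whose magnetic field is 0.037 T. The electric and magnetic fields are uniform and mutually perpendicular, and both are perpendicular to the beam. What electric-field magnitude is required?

E = 3.2×10⁵ V/m

For straight-line motion qE = qvB, so E = vB.
E = 8.6×10⁶ × 0.037 = 3.2×10⁵ V/m.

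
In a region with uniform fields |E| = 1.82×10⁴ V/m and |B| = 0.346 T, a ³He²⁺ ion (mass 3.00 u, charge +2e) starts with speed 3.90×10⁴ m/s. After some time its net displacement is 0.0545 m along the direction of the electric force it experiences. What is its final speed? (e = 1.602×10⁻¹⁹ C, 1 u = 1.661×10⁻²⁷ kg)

B does no work; ΔKE = |q|E d.
½mv_f² = ½mv₀² + |q|Ed = ½(4.983×10⁻²⁷)(3.90×10⁴)² + (3.204×10⁻¹⁹)(1.82×10⁴)(0.0545) ≈ 3.790×10⁻¹⁸ J + 3.178×10⁻¹⁶ J ≈ 3.216×10⁻¹⁶ J.
v_f = √(2·3.216×10⁻¹⁶/4.983×10⁻²⁷) ≈ 3.59×10⁵ m/s.

v_f ≈ 3.59×10⁵ m/s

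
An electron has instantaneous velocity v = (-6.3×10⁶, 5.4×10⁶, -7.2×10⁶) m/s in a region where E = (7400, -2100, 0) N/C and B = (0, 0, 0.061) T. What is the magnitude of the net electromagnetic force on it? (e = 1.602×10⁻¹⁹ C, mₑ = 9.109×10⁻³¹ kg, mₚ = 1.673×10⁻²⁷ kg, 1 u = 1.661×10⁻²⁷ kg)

v×B = (3.29×10⁵, 3.84×10⁵, 0) N/C.
E + v×B = (3.37×10⁵, 3.82×10⁵, 0) N/C.
F = q(E + v×B) = (−1.602×10⁻¹⁹ C)·(3.37×10⁵, 3.82×10⁵, 0) = (-5.40×10⁻¹⁴, -6.12×10⁻¹⁴, 0) N.
|F| = 8.16×10⁻¹⁴ N.

|F| ≈ 8.16×10⁻¹⁴ N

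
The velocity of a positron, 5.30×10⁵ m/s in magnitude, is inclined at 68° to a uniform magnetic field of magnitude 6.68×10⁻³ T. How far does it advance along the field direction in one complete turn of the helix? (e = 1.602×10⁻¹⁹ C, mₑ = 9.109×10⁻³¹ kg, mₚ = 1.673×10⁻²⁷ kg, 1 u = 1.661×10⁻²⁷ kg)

v∥ = v cosθ = 5.30×10⁵·cos68° ≈ 1.985×10⁵ m/s.
T = 2πm/(|q|B) = 2π(9.109×10⁻³¹)/((1.602×10⁻¹⁹)(6.68×10⁻³)) ≈ 5.348×10⁻⁹ s.
pitch = v∥ T = (1.985×10⁵)(5.348×10⁻⁹) ≈ 1.06×10⁻³ m.

p ≈ 1.06×10⁻³ m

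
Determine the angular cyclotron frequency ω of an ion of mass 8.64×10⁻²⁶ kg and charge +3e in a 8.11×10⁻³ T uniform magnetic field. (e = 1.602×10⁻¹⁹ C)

ω ≈ 4.51×10⁴ rad/s

ω = |q|B/m.
ω = (4.806×10⁻¹⁹)(8.11×10⁻³)/8.64×10⁻²⁶ ≈ 4.51×10⁴ rad/s.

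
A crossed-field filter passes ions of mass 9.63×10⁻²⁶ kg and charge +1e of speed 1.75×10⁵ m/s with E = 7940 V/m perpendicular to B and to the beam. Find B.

Balance of forces in the selector: qE = qvB ⇒ B = E/v.
B = 7940/1.75×10⁵ = 0.0454 T.

B = 0.0454 T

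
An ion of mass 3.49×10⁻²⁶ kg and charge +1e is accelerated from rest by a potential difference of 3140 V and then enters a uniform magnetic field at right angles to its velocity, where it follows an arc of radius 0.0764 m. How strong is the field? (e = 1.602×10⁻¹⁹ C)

v = √(2|q|V/m) = √(2·1.602×10⁻¹⁹·3140/3.49×10⁻²⁶) ≈ 1.698×10⁵ m/s.
B = mv/(|q|r) = (3.49×10⁻²⁶)(1.698×10⁵)/((1.602×10⁻¹⁹)(0.0764)) ≈ 0.484 T.

B ≈ 0.484 T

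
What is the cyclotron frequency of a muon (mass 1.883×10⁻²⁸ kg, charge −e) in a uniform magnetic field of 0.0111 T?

f = |q|B/(2πm).
f = (1.602×10⁻¹⁹)(0.0111)/(2π·1.883×10⁻²⁸) ≈ 1.50×10⁶ Hz.

f ≈ 1.50×10⁶ Hz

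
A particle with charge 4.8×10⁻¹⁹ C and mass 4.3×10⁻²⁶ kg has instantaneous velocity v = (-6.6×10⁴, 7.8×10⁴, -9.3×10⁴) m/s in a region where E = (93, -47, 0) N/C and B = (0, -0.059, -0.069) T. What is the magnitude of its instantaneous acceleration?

v×B = (-1.09×10⁴, -4550, 3890) N/C.
E + v×B = (-1.08×10⁴, -4600, 3890) N/C.
F = q(E + v×B) = (4.8×10⁻¹⁹ C)·(-1.08×10⁴, -4600, 3890) = (-5.17×10⁻¹⁵, -2.21×10⁻¹⁵, 1.87×10⁻¹⁵) N.
|a| = |F|/m = 5.927×10⁻¹⁵/4.3×10⁻²⁶ ≈ 1.38×10¹¹ m/s².

|a| ≈ 1.38×10¹¹ m/s²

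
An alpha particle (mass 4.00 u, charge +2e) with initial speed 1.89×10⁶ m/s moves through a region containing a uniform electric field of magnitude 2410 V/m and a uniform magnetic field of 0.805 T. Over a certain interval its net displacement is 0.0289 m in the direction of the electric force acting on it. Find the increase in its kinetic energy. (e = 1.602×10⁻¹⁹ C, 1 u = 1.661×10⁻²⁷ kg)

The magnetic force is always ⟂ v and does no work; only the electric force changes KE.
ΔKE = F_E · d = |q|E d = (3.204×10⁻¹⁹)(2410)(0.0289) ≈ 2.23×10⁻¹⁷ J.

ΔKE ≈ 2.23×10⁻¹⁷ J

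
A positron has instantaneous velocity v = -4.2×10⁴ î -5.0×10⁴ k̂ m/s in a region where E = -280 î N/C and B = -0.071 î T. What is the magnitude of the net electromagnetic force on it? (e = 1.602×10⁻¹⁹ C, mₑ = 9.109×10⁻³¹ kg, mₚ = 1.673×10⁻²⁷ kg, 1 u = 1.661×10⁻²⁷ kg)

|F| ≈ 5.70×10⁻¹⁶ N

v×B = (0, 3550, 0) N/C.
E + v×B = (-280, 3550, 0) N/C.
F = q(E + v×B) = (1.602×10⁻¹⁹ C)·(-280, 3550, 0) = (-4.49×10⁻¹⁷, 5.69×10⁻¹⁶, 0) N.
|F| = 5.70×10⁻¹⁶ N.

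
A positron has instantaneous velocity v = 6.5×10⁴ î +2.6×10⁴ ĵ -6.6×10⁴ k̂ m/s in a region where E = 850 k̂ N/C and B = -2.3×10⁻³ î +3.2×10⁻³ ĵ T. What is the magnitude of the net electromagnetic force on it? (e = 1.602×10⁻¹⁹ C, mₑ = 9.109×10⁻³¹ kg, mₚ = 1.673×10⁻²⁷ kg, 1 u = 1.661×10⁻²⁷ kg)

|F| ≈ 1.84×10⁻¹⁶ N

v×B = (211, 152, 268) N/C.
E + v×B = (211, 152, 1120) N/C.
F = q(E + v×B) = (1.602×10⁻¹⁹ C)·(211, 152, 1120) = (3.38×10⁻¹⁷, 2.43×10⁻¹⁷, 1.79×10⁻¹⁶) N.
|F| = 1.84×10⁻¹⁶ N.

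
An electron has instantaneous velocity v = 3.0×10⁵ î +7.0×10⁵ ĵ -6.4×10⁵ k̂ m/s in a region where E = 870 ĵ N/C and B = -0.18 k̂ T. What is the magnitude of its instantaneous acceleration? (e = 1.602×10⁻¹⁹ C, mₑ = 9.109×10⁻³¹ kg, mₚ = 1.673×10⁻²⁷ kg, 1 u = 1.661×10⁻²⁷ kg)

v×B = (-1.26×10⁵, 5.40×10⁴, 0) N/C.
E + v×B = (-1.26×10⁵, 5.49×10⁴, 0) N/C.
F = q(E + v×B) = (−1.602×10⁻¹⁹ C)·(-1.26×10⁵, 5.49×10⁴, 0) = (2.02×10⁻¹⁴, -8.79×10⁻¹⁵, 0) N.
|a| = |F|/m = 2.202×10⁻¹⁴/9.109×10⁻³¹ ≈ 2.42×10¹⁶ m/s².

|a| ≈ 2.42×10¹⁶ m/s²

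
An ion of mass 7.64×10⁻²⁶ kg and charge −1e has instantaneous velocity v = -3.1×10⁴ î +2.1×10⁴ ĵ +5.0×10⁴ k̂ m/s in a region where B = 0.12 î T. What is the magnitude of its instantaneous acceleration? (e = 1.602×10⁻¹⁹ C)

v×B = (0, 6000, -2520) N/C.
F = q v×B = (−1.602×10⁻¹⁹ C)·(0, 6000, -2520) = (0, -9.61×10⁻¹⁶, 4.04×10⁻¹⁶) N.
|a| = |F|/m = 1.043×10⁻¹⁵/7.64×10⁻²⁶ ≈ 1.36×10¹⁰ m/s².

|a| ≈ 1.36×10¹⁰ m/s²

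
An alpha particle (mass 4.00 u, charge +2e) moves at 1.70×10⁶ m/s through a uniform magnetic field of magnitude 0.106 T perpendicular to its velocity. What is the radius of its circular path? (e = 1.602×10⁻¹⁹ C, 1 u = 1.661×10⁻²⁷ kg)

The magnetic force provides the centripetal force: |q|vB = mv²/r.
r = mv/(|q|B) = (6.644×10⁻²⁷)(1.70×10⁶)/((3.204×10⁻¹⁹)(0.106)) ≈ 0.333 m.

r ≈ 0.333 m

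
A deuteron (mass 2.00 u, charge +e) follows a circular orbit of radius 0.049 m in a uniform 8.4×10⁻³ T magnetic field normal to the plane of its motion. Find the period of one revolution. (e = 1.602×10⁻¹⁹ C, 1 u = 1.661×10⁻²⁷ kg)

T ≈ 1.6×10⁻⁵ s

The cyclotron period depends only on m, q, B: T = 2πm/(|q|B).
T = 2π(3.322×10⁻²⁷)/((1.602×10⁻¹⁹)(8.4×10⁻³)) ≈ 1.6×10⁻⁵ s.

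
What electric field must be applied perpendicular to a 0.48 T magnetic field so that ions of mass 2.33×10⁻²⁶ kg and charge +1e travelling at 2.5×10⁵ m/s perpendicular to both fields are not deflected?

For straight-line motion qE = qvB, so E = vB.
E = 2.5×10⁵ × 0.48 = 1.2×10⁵ V/m.

E = 1.2×10⁵ V/m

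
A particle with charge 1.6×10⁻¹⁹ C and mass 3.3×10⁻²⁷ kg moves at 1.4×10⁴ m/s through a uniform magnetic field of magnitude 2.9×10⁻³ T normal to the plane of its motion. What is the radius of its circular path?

r ≈ 0.10 m

The magnetic force provides the centripetal force: |q|vB = mv²/r.
r = mv/(|q|B) = (3.3×10⁻²⁷)(1.4×10⁴)/((1.6×10⁻¹⁹)(2.9×10⁻³)) ≈ 0.10 m.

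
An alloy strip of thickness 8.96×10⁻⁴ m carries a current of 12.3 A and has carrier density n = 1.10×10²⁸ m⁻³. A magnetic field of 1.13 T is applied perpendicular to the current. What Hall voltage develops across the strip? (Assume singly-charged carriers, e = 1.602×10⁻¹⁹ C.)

V_H = IB/(n e t).
V_H = (12.3)(1.13)/((1.10×10²⁸)(1.602×10⁻¹⁹)(8.96×10⁻⁴)) ≈ 8.80×10⁻⁶ V.

V_H ≈ 8.80×10⁻⁶ V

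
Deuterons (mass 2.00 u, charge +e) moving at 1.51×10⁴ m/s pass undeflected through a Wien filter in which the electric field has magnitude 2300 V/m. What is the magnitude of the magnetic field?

Balance of forces in the selector: qE = qvB ⇒ B = E/v.
B = 2300/1.51×10⁴ = 0.152 T.

B = 0.152 T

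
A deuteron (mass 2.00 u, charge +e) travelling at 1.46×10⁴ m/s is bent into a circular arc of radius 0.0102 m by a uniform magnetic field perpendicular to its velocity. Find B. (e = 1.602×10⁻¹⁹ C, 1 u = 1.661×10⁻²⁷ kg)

From |q|vB = mv²/r, B = mv/(|q|r).
B = (3.322×10⁻²⁷)(1.46×10⁴)/((1.602×10⁻¹⁹)(0.0102)) ≈ 0.0297 T.

B ≈ 0.0297 T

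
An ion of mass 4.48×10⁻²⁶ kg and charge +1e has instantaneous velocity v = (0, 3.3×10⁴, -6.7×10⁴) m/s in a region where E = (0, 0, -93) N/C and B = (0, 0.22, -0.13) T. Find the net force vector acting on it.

v×B = (1.04×10⁴, 0, 0) N/C.
E + v×B = (1.04×10⁴, 0, -93.0) N/C.
F = q(E + v×B) = (1.602×10⁻¹⁹ C)·(1.04×10⁴, 0, -93.0) = (1.67×10⁻¹⁵, 0, -1.49×10⁻¹⁷) N.

F ≈ (1.67×10⁻¹⁵, 0, -1.49×10⁻¹⁷) N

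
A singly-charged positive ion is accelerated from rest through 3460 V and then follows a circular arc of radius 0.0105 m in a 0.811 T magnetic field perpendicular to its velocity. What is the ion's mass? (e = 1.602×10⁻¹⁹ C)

m ≈ 1.68×10⁻²⁷ kg

Combine |q|V = ½mv² and r = mv/(|q|B): eliminate v to get m = qB²r²/(2V).
m = (1.602×10⁻¹⁹)(0.811)²(0.0105)²/(2·3460) ≈ 1.68×10⁻²⁷ kg.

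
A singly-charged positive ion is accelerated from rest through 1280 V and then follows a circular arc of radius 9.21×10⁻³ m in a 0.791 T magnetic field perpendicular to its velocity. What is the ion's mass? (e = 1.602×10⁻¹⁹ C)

m ≈ 3.32×10⁻²⁷ kg

Combine |q|V = ½mv² and r = mv/(|q|B): eliminate v to get m = qB²r²/(2V).
m = (1.602×10⁻¹⁹)(0.791)²(9.21×10⁻³)²/(2·1280) ≈ 3.32×10⁻²⁷ kg.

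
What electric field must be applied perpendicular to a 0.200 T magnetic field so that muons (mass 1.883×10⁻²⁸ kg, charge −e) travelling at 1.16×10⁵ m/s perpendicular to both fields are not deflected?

For straight-line motion qE = qvB, so E = vB.
E = 1.16×10⁵ × 0.200 = 2.32×10⁴ V/m.

E = 2.32×10⁴ V/m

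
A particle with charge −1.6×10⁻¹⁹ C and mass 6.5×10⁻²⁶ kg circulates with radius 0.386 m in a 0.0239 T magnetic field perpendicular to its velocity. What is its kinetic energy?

KE ≈ 1.68×10⁻¹⁷ J

v = |q|Br/m, then KE = ½mv² = (qBr)²/(2m).
v = (1.6×10⁻¹⁹)(0.0239)(0.386)/6.5×10⁻²⁶ ≈ 2.271×10⁴ m/s.
KE = ½(6.5×10⁻²⁶)(2.271×10⁴)² ≈ 1.68×10⁻¹⁷ J.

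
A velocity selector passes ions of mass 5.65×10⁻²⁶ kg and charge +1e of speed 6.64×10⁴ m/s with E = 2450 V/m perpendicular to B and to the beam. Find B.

Balance of forces in the selector: qE = qvB ⇒ B = E/v.
B = 2450/6.64×10⁴ = 0.0369 T.

B = 0.0369 T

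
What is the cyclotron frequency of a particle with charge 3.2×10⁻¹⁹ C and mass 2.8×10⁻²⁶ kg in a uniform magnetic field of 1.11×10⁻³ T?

f ≈ 2020 Hz

f = |q|B/(2πm).
f = (3.2×10⁻¹⁹)(1.11×10⁻³)/(2π·2.8×10⁻²⁶) ≈ 2020 Hz.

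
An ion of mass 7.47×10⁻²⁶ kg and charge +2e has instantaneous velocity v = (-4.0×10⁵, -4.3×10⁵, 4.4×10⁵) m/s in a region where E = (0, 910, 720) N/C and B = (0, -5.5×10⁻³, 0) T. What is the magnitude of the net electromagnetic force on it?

|F| ≈ 1.25×10⁻¹⁵ N

v×B = (2420, 0, 2200) N/C.
E + v×B = (2420, 910, 2920) N/C.
F = q(E + v×B) = (3.204×10⁻¹⁹ C)·(2420, 910, 2920) = (7.75×10⁻¹⁶, 2.92×10⁻¹⁶, 9.36×10⁻¹⁶) N.
|F| = 1.25×10⁻¹⁵ N.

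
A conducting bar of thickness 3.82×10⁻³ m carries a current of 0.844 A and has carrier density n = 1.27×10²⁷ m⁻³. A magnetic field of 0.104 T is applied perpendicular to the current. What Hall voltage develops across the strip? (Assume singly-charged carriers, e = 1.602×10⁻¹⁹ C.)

V_H = IB/(n e t).
V_H = (0.844)(0.104)/((1.27×10²⁷)(1.602×10⁻¹⁹)(3.82×10⁻³)) ≈ 1.13×10⁻⁷ V.

V_H ≈ 1.13×10⁻⁷ V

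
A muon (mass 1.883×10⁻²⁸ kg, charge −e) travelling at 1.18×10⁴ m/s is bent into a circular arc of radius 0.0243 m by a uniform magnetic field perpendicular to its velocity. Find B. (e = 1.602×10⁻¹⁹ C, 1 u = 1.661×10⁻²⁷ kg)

B ≈ 5.71×10⁻⁴ T

From |q|vB = mv²/r, B = mv/(|q|r).
B = (1.883×10⁻²⁸)(1.18×10⁴)/((1.602×10⁻¹⁹)(0.0243)) ≈ 5.71×10⁻⁴ T.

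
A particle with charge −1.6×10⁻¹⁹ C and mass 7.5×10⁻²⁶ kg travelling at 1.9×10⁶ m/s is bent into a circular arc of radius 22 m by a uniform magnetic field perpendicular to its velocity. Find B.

From |q|vB = mv²/r, B = mv/(|q|r).
B = (7.5×10⁻²⁶)(1.9×10⁶)/((1.6×10⁻¹⁹)(22)) ≈ 0.040 T.

B ≈ 0.040 T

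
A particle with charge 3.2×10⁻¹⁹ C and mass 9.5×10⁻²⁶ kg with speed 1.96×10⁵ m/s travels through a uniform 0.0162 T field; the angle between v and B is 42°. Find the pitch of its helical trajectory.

v∥ = v cosθ = 1.96×10⁵·cos42° ≈ 1.457×10⁵ m/s.
T = 2πm/(|q|B) = 2π(9.5×10⁻²⁶)/((3.2×10⁻¹⁹)(0.0162)) ≈ 1.151×10⁻⁴ s.
pitch = v∥ T = (1.457×10⁵)(1.151×10⁻⁴) ≈ 16.8 m.

p ≈ 16.8 m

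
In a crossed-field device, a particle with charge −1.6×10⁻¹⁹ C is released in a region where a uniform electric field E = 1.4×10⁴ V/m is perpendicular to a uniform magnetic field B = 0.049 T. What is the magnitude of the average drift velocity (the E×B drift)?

The steady drift has the magnetic force balancing the electric force, so v_d = E/B.
v_d = 1.4×10⁴/0.049 = 2.9×10⁵ m/s.

v_d ≈ 2.9×10⁵ m/s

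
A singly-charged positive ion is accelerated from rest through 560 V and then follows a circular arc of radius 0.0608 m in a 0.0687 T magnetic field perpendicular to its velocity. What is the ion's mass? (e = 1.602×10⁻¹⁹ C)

Combine |q|V = ½mv² and r = mv/(|q|B): eliminate v to get m = qB²r²/(2V).
m = (1.602×10⁻¹⁹)(0.0687)²(0.0608)²/(2·560) ≈ 2.50×10⁻²⁷ kg.

m ≈ 2.50×10⁻²⁷ kg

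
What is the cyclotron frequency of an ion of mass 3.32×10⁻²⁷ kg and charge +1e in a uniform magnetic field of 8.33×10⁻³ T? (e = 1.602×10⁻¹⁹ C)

f = |q|B/(2πm).
f = (1.602×10⁻¹⁹)(8.33×10⁻³)/(2π·3.32×10⁻²⁷) ≈ 6.40×10⁴ Hz.

f ≈ 6.40×10⁴ Hz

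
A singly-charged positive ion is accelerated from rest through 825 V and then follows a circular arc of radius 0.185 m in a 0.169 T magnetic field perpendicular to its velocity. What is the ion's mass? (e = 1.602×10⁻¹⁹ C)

m ≈ 9.49×10⁻²⁶ kg

Combine |q|V = ½mv² and r = mv/(|q|B): eliminate v to get m = qB²r²/(2V).
m = (1.602×10⁻¹⁹)(0.169)²(0.185)²/(2·825) ≈ 9.49×10⁻²⁶ kg.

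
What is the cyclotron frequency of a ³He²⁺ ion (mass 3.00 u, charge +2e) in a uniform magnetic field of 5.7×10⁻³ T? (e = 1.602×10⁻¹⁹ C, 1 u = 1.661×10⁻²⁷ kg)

f = |q|B/(2πm).
f = (3.204×10⁻¹⁹)(5.7×10⁻³)/(2π·4.983×10⁻²⁷) ≈ 5.8×10⁴ Hz.

f ≈ 5.8×10⁴ Hz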